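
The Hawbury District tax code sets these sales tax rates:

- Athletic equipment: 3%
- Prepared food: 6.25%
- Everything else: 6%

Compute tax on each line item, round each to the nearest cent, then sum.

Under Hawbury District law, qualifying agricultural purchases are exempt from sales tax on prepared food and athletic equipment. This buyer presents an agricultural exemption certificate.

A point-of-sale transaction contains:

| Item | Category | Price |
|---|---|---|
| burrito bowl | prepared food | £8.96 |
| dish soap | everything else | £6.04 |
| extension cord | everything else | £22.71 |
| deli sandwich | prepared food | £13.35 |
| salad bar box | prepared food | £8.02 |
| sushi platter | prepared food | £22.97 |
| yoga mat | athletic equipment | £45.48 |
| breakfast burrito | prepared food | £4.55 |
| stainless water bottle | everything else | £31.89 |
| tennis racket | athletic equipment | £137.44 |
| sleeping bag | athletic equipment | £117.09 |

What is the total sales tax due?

£3.63

Burrito bowl £8.96: prepared food, buyer-exempt → 0% → £0.00
Dish soap £6.04: everything else → 6% → £0.36
Extension cord £22.71: everything else → 6% → £1.36
Deli sandwich £13.35: prepared food, buyer-exempt → 0% → £0.00
Salad bar box £8.02: prepared food, buyer-exempt → 0% → £0.00
Sushi platter £22.97: prepared food, buyer-exempt → 0% → £0.00
Yoga mat £45.48: athletic equipment, buyer-exempt → 0% → £0.00
Breakfast burrito £4.55: prepared food, buyer-exempt → 0% → £0.00
Stainless water bottle £31.89: everything else → 6% → £1.91
Tennis racket £137.44: athletic equipment, buyer-exempt → 0% → £0.00
Sleeping bag £117.09: athletic equipment, buyer-exempt → 0% → £0.00
Total tax = £0.36 + £1.36 + £1.91 = £3.63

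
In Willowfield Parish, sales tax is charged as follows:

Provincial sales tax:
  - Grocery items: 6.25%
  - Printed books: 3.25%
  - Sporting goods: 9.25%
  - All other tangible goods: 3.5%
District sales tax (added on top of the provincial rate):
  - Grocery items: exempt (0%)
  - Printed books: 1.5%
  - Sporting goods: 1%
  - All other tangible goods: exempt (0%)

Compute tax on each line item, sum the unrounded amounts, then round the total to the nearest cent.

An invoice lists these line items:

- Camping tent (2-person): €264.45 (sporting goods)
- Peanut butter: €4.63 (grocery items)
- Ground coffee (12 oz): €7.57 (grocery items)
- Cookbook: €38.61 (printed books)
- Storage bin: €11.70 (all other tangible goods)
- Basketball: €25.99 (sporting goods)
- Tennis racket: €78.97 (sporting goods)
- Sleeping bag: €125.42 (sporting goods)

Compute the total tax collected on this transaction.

Camping tent (2-person) €264.45: sporting goods → 9.25% + 1% district = 10.25% → €27.106125
Peanut butter €4.63: grocery items → 6.25% + 0% district = 6.25% → €0.289375
Ground coffee (12 oz) €7.57: grocery items → 6.25% + 0% district = 6.25% → €0.473125
Cookbook €38.61: printed books → 3.25% + 1.5% district = 4.75% → €1.833975
Storage bin €11.70: all other tangible goods → 3.5% + 0% district = 3.5% → €0.4095
Basketball €25.99: sporting goods → 9.25% + 1% district = 10.25% → €2.663975
Tennis racket €78.97: sporting goods → 9.25% + 1% district = 10.25% → €8.094425
Sleeping bag €125.42: sporting goods → 9.25% + 1% district = 10.25% → €12.85555
Unrounded tax sum = €53.72605 → €53.73

€53.73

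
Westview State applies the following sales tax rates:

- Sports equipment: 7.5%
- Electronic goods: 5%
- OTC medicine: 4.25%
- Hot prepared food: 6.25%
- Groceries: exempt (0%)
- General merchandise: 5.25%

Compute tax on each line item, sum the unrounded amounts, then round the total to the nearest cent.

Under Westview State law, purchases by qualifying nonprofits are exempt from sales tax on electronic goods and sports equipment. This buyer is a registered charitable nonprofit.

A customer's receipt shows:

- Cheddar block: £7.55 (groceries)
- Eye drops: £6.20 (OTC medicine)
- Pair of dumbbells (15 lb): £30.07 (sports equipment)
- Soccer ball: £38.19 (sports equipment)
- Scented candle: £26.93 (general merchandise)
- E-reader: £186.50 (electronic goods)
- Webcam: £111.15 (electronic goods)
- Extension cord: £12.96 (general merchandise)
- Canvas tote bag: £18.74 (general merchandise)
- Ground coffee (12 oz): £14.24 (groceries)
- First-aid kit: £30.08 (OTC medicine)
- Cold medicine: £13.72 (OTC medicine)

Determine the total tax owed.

Cheddar block £7.55: groceries → 0% → £0.00
Eye drops £6.20: OTC medicine → 4.25% → £0.2635
Pair of dumbbells (15 lb) £30.07: sports equipment, buyer-exempt → 0% → £0.00
Soccer ball £38.19: sports equipment, buyer-exempt → 0% → £0.00
Scented candle £26.93: general merchandise → 5.25% → £1.413825
E-reader £186.50: electronic goods, buyer-exempt → 0% → £0.00
Webcam £111.15: electronic goods, buyer-exempt → 0% → £0.00
Extension cord £12.96: general merchandise → 5.25% → £0.6804
Canvas tote bag £18.74: general merchandise → 5.25% → £0.98385
Ground coffee (12 oz) £14.24: groceries → 0% → £0.00
First-aid kit £30.08: OTC medicine → 4.25% → £1.2784
Cold medicine £13.72: OTC medicine → 4.25% → £0.5831
Unrounded tax sum = £5.203075 → £5.20

£5.20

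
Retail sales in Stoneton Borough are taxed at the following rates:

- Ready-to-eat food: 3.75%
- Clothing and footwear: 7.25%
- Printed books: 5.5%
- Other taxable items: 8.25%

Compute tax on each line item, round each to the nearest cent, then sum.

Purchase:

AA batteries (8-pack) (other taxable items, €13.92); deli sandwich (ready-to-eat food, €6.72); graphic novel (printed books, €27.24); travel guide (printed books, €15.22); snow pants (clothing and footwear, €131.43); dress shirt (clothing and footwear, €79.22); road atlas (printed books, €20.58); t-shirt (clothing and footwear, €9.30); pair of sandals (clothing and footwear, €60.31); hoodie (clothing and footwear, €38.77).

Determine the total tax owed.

€27.99

AA batteries (8-pack) €13.92: other taxable items → 8.25% → €1.15
Deli sandwich €6.72: ready-to-eat food → 3.75% → €0.25
Graphic novel €27.24: printed books → 5.5% → €1.50
Travel guide €15.22: printed books → 5.5% → €0.84
Snow pants €131.43: clothing and footwear → 7.25% → €9.53
Dress shirt €79.22: clothing and footwear → 7.25% → €5.74
Road atlas €20.58: printed books → 5.5% → €1.13
T-shirt €9.30: clothing and footwear → 7.25% → €0.67
Pair of sandals €60.31: clothing and footwear → 7.25% → €4.37
Hoodie €38.77: clothing and footwear → 7.25% → €2.81
Total tax = €1.15 + €0.25 + €1.50 + €0.84 + €9.53 + €5.74 + €1.13 + €0.67 + €4.37 + €2.81 = €27.99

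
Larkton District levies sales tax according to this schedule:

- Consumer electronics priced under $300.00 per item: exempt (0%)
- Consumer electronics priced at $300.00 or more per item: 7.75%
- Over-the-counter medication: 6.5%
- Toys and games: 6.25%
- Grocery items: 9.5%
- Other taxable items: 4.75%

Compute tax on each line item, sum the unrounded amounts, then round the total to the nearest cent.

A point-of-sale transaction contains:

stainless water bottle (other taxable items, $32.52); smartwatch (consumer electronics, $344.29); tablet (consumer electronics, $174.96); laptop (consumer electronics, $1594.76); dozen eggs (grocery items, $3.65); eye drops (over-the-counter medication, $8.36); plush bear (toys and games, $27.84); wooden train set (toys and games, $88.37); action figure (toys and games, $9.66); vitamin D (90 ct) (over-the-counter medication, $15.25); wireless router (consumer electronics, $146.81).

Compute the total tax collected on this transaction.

Stainless water bottle $32.52: other taxable items → 4.75% → $1.5447
Smartwatch $344.29: consumer electronics, $300.00 or more → 7.75% → $26.682475
Tablet $174.96: consumer electronics, under $300.00 → 0% → $0.00
Laptop $1594.76: consumer electronics, $300.00 or more → 7.75% → $123.5939
Dozen eggs $3.65: grocery items → 9.5% → $0.34675
Eye drops $8.36: over-the-counter medication → 6.5% → $0.5434
Plush bear $27.84: toys and games → 6.25% → $1.74
Wooden train set $88.37: toys and games → 6.25% → $5.523125
Action figure $9.66: toys and games → 6.25% → $0.60375
Vitamin D (90 ct) $15.25: over-the-counter medication → 6.5% → $0.99125
Wireless router $146.81: consumer electronics, under $300.00 → 0% → $0.00
Unrounded tax sum = $161.56935 → $161.57

$161.57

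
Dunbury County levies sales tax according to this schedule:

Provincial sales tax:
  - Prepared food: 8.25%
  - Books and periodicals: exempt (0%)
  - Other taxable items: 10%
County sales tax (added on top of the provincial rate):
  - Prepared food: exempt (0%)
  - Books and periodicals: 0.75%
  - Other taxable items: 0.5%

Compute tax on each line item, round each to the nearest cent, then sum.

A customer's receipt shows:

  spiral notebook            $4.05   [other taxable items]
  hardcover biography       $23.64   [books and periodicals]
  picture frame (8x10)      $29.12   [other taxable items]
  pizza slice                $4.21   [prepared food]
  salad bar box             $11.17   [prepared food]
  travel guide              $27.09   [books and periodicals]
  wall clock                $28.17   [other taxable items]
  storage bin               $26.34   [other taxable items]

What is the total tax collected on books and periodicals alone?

Hardcover biography $23.64: books and periodicals → 0% + 0.75% county = 0.75% → $0.18
Travel guide $27.09: books and periodicals → 0% + 0.75% county = 0.75% → $0.20
Tax on books and periodicals = $0.18 + $0.20 = $0.38

$0.38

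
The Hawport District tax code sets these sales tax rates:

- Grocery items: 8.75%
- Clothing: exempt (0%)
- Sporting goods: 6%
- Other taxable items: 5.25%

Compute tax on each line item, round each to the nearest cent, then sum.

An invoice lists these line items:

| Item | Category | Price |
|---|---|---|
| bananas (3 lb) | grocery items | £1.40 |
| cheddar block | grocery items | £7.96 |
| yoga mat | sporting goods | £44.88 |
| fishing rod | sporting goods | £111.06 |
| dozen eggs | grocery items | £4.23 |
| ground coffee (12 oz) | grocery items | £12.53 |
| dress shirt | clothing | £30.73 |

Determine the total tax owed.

Bananas (3 lb) £1.40: grocery items → 8.75% → £0.12
Cheddar block £7.96: grocery items → 8.75% → £0.70
Yoga mat £44.88: sporting goods → 6% → £2.69
Fishing rod £111.06: sporting goods → 6% → £6.66
Dozen eggs £4.23: grocery items → 8.75% → £0.37
Ground coffee (12 oz) £12.53: grocery items → 8.75% → £1.10
Dress shirt £30.73: clothing → 0% → £0.00
Total tax = £0.12 + £0.70 + £2.69 + £6.66 + £0.37 + £1.10 = £11.64

£11.64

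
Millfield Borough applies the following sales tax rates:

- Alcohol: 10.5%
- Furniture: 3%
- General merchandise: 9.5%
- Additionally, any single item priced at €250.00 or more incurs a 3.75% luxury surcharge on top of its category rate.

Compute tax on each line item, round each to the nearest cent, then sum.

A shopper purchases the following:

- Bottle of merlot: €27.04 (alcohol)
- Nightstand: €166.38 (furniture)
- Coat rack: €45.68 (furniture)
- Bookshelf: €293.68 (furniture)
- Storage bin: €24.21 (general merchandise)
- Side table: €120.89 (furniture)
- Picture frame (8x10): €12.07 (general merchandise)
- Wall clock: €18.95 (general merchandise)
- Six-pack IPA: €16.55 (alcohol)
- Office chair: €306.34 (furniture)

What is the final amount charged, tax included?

Bottle of merlot €27.04: alcohol → 10.5% → €2.84
Nightstand €166.38: furniture → 3% → €4.99
Coat rack €45.68: furniture → 3% → €1.37
Bookshelf €293.68: furniture → 3% + 3.75% surcharge = 6.75% → €19.82
Storage bin €24.21: general merchandise → 9.5% → €2.30
Side table €120.89: furniture → 3% → €3.63
Picture frame (8x10) €12.07: general merchandise → 9.5% → €1.15
Wall clock €18.95: general merchandise → 9.5% → €1.80
Six-pack IPA €16.55: alcohol → 10.5% → €1.74
Office chair €306.34: furniture → 3% + 3.75% surcharge = 6.75% → €20.68
Subtotal = €1031.79; tax = €60.32; total due = €1092.11

€1092.11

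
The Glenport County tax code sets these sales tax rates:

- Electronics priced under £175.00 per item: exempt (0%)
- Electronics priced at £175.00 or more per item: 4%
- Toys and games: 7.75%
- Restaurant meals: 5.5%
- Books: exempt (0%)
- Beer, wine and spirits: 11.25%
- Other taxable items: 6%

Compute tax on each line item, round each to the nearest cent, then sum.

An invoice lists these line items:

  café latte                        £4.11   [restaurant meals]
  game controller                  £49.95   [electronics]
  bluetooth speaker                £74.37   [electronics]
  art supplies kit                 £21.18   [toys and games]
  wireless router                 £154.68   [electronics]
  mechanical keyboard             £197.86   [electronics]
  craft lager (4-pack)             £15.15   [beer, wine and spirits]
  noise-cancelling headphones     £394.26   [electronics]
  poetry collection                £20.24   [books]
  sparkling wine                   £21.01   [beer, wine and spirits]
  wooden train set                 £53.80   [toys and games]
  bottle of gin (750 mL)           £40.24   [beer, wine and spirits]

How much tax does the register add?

£38.31

Café latte £4.11: restaurant meals → 5.5% → £0.23
Game controller £49.95: electronics, under £175.00 → 0% → £0.00
Bluetooth speaker £74.37: electronics, under £175.00 → 0% → £0.00
Art supplies kit £21.18: toys and games → 7.75% → £1.64
Wireless router £154.68: electronics, under £175.00 → 0% → £0.00
Mechanical keyboard £197.86: electronics, £175.00 or more → 4% → £7.91
Craft lager (4-pack) £15.15: beer, wine and spirits → 11.25% → £1.70
Noise-cancelling headphones £394.26: electronics, £175.00 or more → 4% → £15.77
Poetry collection £20.24: books → 0% → £0.00
Sparkling wine £21.01: beer, wine and spirits → 11.25% → £2.36
Wooden train set £53.80: toys and games → 7.75% → £4.17
Bottle of gin (750 mL) £40.24: beer, wine and spirits → 11.25% → £4.53
Total tax = £0.23 + £1.64 + £7.91 + £1.70 + £15.77 + £2.36 + £4.17 + £4.53 = £38.31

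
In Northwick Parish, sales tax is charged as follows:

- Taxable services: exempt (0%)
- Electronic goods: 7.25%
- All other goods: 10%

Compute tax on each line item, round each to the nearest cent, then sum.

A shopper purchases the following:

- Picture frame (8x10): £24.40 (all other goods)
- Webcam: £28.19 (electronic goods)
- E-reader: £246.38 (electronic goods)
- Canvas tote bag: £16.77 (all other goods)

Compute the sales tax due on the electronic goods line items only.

£19.90

Webcam £28.19: electronic goods → 7.25% → £2.04
E-reader £246.38: electronic goods → 7.25% → £17.86
Tax on electronic goods = £2.04 + £17.86 = £19.90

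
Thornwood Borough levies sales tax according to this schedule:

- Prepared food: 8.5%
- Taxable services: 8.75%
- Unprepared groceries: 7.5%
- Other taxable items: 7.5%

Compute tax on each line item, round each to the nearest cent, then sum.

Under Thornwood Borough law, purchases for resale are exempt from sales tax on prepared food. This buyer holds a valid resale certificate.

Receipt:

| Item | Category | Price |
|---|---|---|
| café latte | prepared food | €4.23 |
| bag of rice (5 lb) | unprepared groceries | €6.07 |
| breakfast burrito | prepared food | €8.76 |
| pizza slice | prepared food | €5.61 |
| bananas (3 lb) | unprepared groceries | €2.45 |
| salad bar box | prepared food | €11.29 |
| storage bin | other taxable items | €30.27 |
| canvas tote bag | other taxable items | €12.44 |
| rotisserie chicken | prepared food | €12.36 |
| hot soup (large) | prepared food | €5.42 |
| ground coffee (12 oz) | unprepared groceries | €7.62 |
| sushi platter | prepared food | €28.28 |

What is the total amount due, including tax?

Café latte €4.23: prepared food, buyer-exempt → 0% → €0.00
Bag of rice (5 lb) €6.07: unprepared groceries → 7.5% → €0.46
Breakfast burrito €8.76: prepared food, buyer-exempt → 0% → €0.00
Pizza slice €5.61: prepared food, buyer-exempt → 0% → €0.00
Bananas (3 lb) €2.45: unprepared groceries → 7.5% → €0.18
Salad bar box €11.29: prepared food, buyer-exempt → 0% → €0.00
Storage bin €30.27: other taxable items → 7.5% → €2.27
Canvas tote bag €12.44: other taxable items → 7.5% → €0.93
Rotisserie chicken €12.36: prepared food, buyer-exempt → 0% → €0.00
Hot soup (large) €5.42: prepared food, buyer-exempt → 0% → €0.00
Ground coffee (12 oz) €7.62: unprepared groceries → 7.5% → €0.57
Sushi platter €28.28: prepared food, buyer-exempt → 0% → €0.00
Subtotal = €134.80; tax = €4.41; total due = €139.21

€139.21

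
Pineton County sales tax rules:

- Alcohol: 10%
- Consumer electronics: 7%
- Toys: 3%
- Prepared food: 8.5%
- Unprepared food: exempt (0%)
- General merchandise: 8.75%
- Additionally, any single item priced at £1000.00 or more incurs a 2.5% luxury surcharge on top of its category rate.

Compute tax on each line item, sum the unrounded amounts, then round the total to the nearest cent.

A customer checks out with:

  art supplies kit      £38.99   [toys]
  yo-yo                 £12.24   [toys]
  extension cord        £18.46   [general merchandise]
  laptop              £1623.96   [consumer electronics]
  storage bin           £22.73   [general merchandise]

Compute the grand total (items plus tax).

Art supplies kit £38.99: toys → 3% → £1.1697
Yo-yo £12.24: toys → 3% → £0.3672
Extension cord £18.46: general merchandise → 8.75% → £1.61525
Laptop £1623.96: consumer electronics → 7% + 2.5% surcharge = 9.5% → £154.2762
Storage bin £22.73: general merchandise → 8.75% → £1.988875
Subtotal = £1716.38; unrounded tax = £159.417225 → £159.42; total due = £1875.80

£1875.80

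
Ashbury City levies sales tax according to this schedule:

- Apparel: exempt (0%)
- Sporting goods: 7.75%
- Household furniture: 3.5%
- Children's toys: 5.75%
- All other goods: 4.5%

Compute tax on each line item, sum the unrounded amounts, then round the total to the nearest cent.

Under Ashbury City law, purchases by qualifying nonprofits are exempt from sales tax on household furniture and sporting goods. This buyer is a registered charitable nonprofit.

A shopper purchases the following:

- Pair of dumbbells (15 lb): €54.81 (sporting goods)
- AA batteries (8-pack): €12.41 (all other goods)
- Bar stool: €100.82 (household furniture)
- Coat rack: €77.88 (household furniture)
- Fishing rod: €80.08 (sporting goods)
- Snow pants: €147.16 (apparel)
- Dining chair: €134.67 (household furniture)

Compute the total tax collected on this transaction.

Pair of dumbbells (15 lb) €54.81: sporting goods, buyer-exempt → 0% → €0.00
AA batteries (8-pack) €12.41: all other goods → 4.5% → €0.55845
Bar stool €100.82: household furniture, buyer-exempt → 0% → €0.00
Coat rack €77.88: household furniture, buyer-exempt → 0% → €0.00
Fishing rod €80.08: sporting goods, buyer-exempt → 0% → €0.00
Snow pants €147.16: apparel → 0% → €0.00
Dining chair €134.67: household furniture, buyer-exempt → 0% → €0.00
Unrounded tax sum = €0.55845 → €0.56

€0.56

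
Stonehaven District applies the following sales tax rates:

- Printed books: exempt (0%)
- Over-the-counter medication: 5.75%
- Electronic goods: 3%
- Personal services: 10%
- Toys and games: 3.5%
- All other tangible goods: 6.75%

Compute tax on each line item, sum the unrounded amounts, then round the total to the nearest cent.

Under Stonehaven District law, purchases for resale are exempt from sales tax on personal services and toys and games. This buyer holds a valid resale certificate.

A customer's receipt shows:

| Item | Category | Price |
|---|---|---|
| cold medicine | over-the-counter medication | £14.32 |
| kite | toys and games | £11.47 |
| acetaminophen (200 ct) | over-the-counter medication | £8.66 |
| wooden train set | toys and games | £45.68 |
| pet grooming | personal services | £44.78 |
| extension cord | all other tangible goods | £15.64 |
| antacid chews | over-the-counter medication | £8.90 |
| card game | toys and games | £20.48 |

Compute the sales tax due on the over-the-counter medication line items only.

Cold medicine £14.32: over-the-counter medication → 5.75% → £0.8234
Acetaminophen (200 ct) £8.66: over-the-counter medication → 5.75% → £0.49795
Antacid chews £8.90: over-the-counter medication → 5.75% → £0.51175
Tax on over-the-counter medication: unrounded sum = £1.8331 → £1.83

£1.83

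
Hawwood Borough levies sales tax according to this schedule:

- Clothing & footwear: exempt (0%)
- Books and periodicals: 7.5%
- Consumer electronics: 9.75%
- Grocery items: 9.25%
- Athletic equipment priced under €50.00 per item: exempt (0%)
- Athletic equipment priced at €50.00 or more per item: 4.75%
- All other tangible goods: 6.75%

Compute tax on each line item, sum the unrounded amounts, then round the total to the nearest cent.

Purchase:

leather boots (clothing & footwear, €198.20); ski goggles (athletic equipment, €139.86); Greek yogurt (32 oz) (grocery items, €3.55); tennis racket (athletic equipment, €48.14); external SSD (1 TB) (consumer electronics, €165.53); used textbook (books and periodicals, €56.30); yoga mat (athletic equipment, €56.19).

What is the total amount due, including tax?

Leather boots €198.20: clothing & footwear → 0% → €0.00
Ski goggles €139.86: athletic equipment, €50.00 or more → 4.75% → €6.64335
Greek yogurt (32 oz) €3.55: grocery items → 9.25% → €0.328375
Tennis racket €48.14: athletic equipment, under €50.00 → 0% → €0.00
External SSD (1 TB) €165.53: consumer electronics → 9.75% → €16.139175
Used textbook €56.30: books and periodicals → 7.5% → €4.2225
Yoga mat €56.19: athletic equipment, €50.00 or more → 4.75% → €2.669025
Subtotal = €667.77; unrounded tax = €30.002425 → €30.00; total due = €697.77

€697.77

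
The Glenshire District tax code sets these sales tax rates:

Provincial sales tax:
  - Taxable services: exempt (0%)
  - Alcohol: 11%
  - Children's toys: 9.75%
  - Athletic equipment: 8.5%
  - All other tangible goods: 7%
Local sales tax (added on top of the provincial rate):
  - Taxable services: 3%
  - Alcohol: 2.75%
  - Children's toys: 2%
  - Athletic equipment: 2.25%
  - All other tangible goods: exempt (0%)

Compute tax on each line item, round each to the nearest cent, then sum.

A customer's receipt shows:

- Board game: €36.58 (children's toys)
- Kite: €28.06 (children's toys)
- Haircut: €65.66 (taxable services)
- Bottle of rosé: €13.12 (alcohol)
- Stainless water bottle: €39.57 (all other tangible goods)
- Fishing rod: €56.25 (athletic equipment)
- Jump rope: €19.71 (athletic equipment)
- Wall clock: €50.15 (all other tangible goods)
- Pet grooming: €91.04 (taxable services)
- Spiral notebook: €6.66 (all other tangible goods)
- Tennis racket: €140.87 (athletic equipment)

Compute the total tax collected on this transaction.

Board game €36.58: children's toys → 9.75% + 2% local = 11.75% → €4.30
Kite €28.06: children's toys → 9.75% + 2% local = 11.75% → €3.30
Haircut €65.66: taxable services → 0% + 3% local = 3% → €1.97
Bottle of rosé €13.12: alcohol → 11% + 2.75% local = 13.75% → €1.80
Stainless water bottle €39.57: all other tangible goods → 7% + 0% local = 7% → €2.77
Fishing rod €56.25: athletic equipment → 8.5% + 2.25% local = 10.75% → €6.05
Jump rope €19.71: athletic equipment → 8.5% + 2.25% local = 10.75% → €2.12
Wall clock €50.15: all other tangible goods → 7% + 0% local = 7% → €3.51
Pet grooming €91.04: taxable services → 0% + 3% local = 3% → €2.73
Spiral notebook €6.66: all other tangible goods → 7% + 0% local = 7% → €0.47
Tennis racket €140.87: athletic equipment → 8.5% + 2.25% local = 10.75% → €15.14
Total tax = €4.30 + €3.30 + €1.97 + €1.80 + €2.77 + €6.05 + €2.12 + €3.51 + €2.73 + €0.47 + €15.14 = €44.16

€44.16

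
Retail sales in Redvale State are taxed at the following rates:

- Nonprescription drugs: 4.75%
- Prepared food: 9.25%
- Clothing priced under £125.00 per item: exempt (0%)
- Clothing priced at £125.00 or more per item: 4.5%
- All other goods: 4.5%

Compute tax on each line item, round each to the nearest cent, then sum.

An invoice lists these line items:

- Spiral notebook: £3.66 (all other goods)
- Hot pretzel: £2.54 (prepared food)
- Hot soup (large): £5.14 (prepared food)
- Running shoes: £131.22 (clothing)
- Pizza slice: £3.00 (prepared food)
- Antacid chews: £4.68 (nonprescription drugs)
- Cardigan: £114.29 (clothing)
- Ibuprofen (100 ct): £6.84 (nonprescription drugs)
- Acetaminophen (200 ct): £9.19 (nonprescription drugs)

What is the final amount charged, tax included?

£288.59

Spiral notebook £3.66: all other goods → 4.5% → £0.16
Hot pretzel £2.54: prepared food → 9.25% → £0.23
Hot soup (large) £5.14: prepared food → 9.25% → £0.48
Running shoes £131.22: clothing, £125.00 or more → 4.5% → £5.90
Pizza slice £3.00: prepared food → 9.25% → £0.28
Antacid chews £4.68: nonprescription drugs → 4.75% → £0.22
Cardigan £114.29: clothing, under £125.00 → 0% → £0.00
Ibuprofen (100 ct) £6.84: nonprescription drugs → 4.75% → £0.32
Acetaminophen (200 ct) £9.19: nonprescription drugs → 4.75% → £0.44
Subtotal = £280.56; tax = £8.03; total due = £288.59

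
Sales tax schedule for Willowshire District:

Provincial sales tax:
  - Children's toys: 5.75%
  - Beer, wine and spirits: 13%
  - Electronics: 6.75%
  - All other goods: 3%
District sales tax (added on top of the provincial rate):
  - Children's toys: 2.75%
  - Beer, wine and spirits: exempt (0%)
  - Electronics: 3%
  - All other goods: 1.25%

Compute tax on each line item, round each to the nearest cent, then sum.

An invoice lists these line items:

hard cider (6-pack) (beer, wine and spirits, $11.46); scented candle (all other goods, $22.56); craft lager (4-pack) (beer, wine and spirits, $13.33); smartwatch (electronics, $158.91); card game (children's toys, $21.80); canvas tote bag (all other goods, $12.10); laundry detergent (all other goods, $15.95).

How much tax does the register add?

Hard cider (6-pack) $11.46: beer, wine and spirits → 13% + 0% district = 13% → $1.49
Scented candle $22.56: all other goods → 3% + 1.25% district = 4.25% → $0.96
Craft lager (4-pack) $13.33: beer, wine and spirits → 13% + 0% district = 13% → $1.73
Smartwatch $158.91: electronics → 6.75% + 3% district = 9.75% → $15.49
Card game $21.80: children's toys → 5.75% + 2.75% district = 8.5% → $1.85
Canvas tote bag $12.10: all other goods → 3% + 1.25% district = 4.25% → $0.51
Laundry detergent $15.95: all other goods → 3% + 1.25% district = 4.25% → $0.68
Total tax = $1.49 + $0.96 + $1.73 + $15.49 + $1.85 + $0.51 + $0.68 = $22.71

$22.71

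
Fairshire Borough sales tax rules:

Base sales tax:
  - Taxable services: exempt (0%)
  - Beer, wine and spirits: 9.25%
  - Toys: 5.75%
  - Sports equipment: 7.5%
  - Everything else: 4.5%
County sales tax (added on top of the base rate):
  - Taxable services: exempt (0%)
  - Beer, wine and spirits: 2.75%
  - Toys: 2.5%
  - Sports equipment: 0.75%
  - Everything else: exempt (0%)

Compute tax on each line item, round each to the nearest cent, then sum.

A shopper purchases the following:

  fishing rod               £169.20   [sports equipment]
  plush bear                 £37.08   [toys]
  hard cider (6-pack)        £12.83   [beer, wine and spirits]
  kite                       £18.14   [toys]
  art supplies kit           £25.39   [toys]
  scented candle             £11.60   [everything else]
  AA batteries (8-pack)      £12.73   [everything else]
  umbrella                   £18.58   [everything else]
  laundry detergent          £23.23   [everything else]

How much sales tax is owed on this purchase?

£25.13

Fishing rod £169.20: sports equipment → 7.5% + 0.75% county = 8.25% → £13.96
Plush bear £37.08: toys → 5.75% + 2.5% county = 8.25% → £3.06
Hard cider (6-pack) £12.83: beer, wine and spirits → 9.25% + 2.75% county = 12% → £1.54
Kite £18.14: toys → 5.75% + 2.5% county = 8.25% → £1.50
Art supplies kit £25.39: toys → 5.75% + 2.5% county = 8.25% → £2.09
Scented candle £11.60: everything else → 4.5% + 0% county = 4.5% → £0.52
AA batteries (8-pack) £12.73: everything else → 4.5% + 0% county = 4.5% → £0.57
Umbrella £18.58: everything else → 4.5% + 0% county = 4.5% → £0.84
Laundry detergent £23.23: everything else → 4.5% + 0% county = 4.5% → £1.05
Total tax = £13.96 + £3.06 + £1.54 + £1.50 + £2.09 + £0.52 + £0.57 + £0.84 + £1.05 = £25.13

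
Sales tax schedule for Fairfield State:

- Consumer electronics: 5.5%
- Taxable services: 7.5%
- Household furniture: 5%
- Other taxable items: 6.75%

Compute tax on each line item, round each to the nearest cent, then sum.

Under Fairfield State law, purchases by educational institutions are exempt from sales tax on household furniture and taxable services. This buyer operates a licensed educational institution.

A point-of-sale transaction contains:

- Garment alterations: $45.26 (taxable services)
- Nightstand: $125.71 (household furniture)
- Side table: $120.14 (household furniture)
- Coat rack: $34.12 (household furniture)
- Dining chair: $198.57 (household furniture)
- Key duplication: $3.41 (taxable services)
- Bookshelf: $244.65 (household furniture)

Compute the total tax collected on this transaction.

Garment alterations $45.26: taxable services, buyer-exempt → 0% → $0.00
Nightstand $125.71: household furniture, buyer-exempt → 0% → $0.00
Side table $120.14: household furniture, buyer-exempt → 0% → $0.00
Coat rack $34.12: household furniture, buyer-exempt → 0% → $0.00
Dining chair $198.57: household furniture, buyer-exempt → 0% → $0.00
Key duplication $3.41: taxable services, buyer-exempt → 0% → $0.00
Bookshelf $244.65: household furniture, buyer-exempt → 0% → $0.00
Total tax = $0.00

$0.00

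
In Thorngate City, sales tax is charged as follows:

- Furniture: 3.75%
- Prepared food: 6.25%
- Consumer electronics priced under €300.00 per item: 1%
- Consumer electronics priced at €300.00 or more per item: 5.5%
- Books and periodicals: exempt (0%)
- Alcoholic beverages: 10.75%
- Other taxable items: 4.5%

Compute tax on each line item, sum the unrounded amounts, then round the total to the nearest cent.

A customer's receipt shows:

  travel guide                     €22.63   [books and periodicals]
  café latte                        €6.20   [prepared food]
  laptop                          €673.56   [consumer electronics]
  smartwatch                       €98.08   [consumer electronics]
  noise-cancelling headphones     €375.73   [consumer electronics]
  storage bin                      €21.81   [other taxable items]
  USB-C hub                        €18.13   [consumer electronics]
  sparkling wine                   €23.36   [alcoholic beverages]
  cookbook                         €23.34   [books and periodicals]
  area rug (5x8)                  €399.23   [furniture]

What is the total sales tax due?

€77.72

Travel guide €22.63: books and periodicals → 0% → €0.00
Café latte €6.20: prepared food → 6.25% → €0.3875
Laptop €673.56: consumer electronics, €300.00 or more → 5.5% → €37.0458
Smartwatch €98.08: consumer electronics, under €300.00 → 1% → €0.9808
Noise-cancelling headphones €375.73: consumer electronics, €300.00 or more → 5.5% → €20.66515
Storage bin €21.81: other taxable items → 4.5% → €0.98145
USB-C hub €18.13: consumer electronics, under €300.00 → 1% → €0.1813
Sparkling wine €23.36: alcoholic beverages → 10.75% → €2.5112
Cookbook €23.34: books and periodicals → 0% → €0.00
Area rug (5x8) €399.23: furniture → 3.75% → €14.971125
Unrounded tax sum = €77.724325 → €77.72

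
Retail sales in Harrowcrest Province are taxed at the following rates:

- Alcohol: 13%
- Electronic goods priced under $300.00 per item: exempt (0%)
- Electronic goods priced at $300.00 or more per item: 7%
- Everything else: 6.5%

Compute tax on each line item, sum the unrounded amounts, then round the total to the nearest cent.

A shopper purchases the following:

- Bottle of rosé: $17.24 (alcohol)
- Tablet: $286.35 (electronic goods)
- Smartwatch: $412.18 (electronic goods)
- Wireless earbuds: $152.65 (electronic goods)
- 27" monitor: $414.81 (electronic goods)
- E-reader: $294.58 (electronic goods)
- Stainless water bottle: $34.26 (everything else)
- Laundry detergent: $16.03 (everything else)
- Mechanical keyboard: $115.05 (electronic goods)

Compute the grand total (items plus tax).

$1806.55

Bottle of rosé $17.24: alcohol → 13% → $2.2412
Tablet $286.35: electronic goods, under $300.00 → 0% → $0.00
Smartwatch $412.18: electronic goods, $300.00 or more → 7% → $28.8526
Wireless earbuds $152.65: electronic goods, under $300.00 → 0% → $0.00
27" monitor $414.81: electronic goods, $300.00 or more → 7% → $29.0367
E-reader $294.58: electronic goods, under $300.00 → 0% → $0.00
Stainless water bottle $34.26: everything else → 6.5% → $2.2269
Laundry detergent $16.03: everything else → 6.5% → $1.04195
Mechanical keyboard $115.05: electronic goods, under $300.00 → 0% → $0.00
Subtotal = $1743.15; unrounded tax = $63.39935 → $63.40; total due = $1806.55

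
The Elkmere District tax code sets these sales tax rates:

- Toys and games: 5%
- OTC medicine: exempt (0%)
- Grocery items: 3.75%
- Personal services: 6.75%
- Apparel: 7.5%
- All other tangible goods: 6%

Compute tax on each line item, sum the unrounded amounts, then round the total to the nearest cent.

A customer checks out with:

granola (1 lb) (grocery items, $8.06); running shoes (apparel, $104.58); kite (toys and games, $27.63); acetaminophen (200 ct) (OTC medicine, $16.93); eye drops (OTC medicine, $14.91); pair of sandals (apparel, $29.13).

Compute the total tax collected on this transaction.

$11.71

Granola (1 lb) $8.06: grocery items → 3.75% → $0.30225
Running shoes $104.58: apparel → 7.5% → $7.8435
Kite $27.63: toys and games → 5% → $1.3815
Acetaminophen (200 ct) $16.93: OTC medicine → 0% → $0.00
Eye drops $14.91: OTC medicine → 0% → $0.00
Pair of sandals $29.13: apparel → 7.5% → $2.18475
Unrounded tax sum = $11.712 → $11.71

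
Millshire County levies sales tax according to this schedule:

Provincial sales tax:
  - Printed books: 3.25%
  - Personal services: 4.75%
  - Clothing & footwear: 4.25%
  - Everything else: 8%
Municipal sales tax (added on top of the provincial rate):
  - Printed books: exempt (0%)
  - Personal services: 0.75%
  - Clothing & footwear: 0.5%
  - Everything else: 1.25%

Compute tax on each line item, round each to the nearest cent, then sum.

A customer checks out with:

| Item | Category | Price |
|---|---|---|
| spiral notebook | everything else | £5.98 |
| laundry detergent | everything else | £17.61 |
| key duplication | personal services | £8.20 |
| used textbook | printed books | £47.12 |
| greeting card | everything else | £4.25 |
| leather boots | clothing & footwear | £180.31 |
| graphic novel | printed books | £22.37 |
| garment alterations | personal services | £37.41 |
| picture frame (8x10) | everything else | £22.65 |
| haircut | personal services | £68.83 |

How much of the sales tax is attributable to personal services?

£6.30

Key duplication £8.20: personal services → 4.75% + 0.75% municipal = 5.5% → £0.45
Garment alterations £37.41: personal services → 4.75% + 0.75% municipal = 5.5% → £2.06
Haircut £68.83: personal services → 4.75% + 0.75% municipal = 5.5% → £3.79
Tax on personal services = £0.45 + £2.06 + £3.79 = £6.30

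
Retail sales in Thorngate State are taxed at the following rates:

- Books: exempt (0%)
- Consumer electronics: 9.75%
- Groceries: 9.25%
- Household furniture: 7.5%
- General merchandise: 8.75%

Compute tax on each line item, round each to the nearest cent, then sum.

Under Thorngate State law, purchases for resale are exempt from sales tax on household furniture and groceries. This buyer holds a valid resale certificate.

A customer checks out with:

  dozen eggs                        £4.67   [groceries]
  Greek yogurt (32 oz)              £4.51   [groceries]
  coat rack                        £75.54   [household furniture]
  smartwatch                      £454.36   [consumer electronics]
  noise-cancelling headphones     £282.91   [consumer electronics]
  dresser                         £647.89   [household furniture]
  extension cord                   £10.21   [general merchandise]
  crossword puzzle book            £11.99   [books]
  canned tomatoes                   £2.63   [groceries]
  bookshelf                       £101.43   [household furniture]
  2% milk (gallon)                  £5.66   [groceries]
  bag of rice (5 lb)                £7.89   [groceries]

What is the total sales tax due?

Dozen eggs £4.67: groceries, buyer-exempt → 0% → £0.00
Greek yogurt (32 oz) £4.51: groceries, buyer-exempt → 0% → £0.00
Coat rack £75.54: household furniture, buyer-exempt → 0% → £0.00
Smartwatch £454.36: consumer electronics → 9.75% → £44.30
Noise-cancelling headphones £282.91: consumer electronics → 9.75% → £27.58
Dresser £647.89: household furniture, buyer-exempt → 0% → £0.00
Extension cord £10.21: general merchandise → 8.75% → £0.89
Crossword puzzle book £11.99: books → 0% → £0.00
Canned tomatoes £2.63: groceries, buyer-exempt → 0% → £0.00
Bookshelf £101.43: household furniture, buyer-exempt → 0% → £0.00
2% milk (gallon) £5.66: groceries, buyer-exempt → 0% → £0.00
Bag of rice (5 lb) £7.89: groceries, buyer-exempt → 0% → £0.00
Total tax = £44.30 + £27.58 + £0.89 = £72.77

£72.77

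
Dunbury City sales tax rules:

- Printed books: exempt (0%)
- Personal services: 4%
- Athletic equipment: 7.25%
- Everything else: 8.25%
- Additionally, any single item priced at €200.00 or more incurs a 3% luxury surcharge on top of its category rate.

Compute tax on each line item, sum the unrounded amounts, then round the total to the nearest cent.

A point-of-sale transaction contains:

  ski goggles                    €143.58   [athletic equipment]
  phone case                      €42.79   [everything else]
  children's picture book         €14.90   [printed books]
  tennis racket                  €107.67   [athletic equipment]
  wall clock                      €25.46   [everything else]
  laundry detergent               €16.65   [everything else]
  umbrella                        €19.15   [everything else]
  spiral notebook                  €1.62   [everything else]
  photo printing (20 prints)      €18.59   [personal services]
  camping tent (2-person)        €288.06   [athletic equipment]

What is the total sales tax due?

Ski goggles €143.58: athletic equipment → 7.25% → €10.40955
Phone case €42.79: everything else → 8.25% → €3.530175
Children's picture book €14.90: printed books → 0% → €0.00
Tennis racket €107.67: athletic equipment → 7.25% → €7.806075
Wall clock €25.46: everything else → 8.25% → €2.10045
Laundry detergent €16.65: everything else → 8.25% → €1.373625
Umbrella €19.15: everything else → 8.25% → €1.579875
Spiral notebook €1.62: everything else → 8.25% → €0.13365
Photo printing (20 prints) €18.59: personal services → 4% → €0.7436
Camping tent (2-person) €288.06: athletic equipment → 7.25% + 3% surcharge = 10.25% → €29.52615
Unrounded tax sum = €57.20315 → €57.20

€57.20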